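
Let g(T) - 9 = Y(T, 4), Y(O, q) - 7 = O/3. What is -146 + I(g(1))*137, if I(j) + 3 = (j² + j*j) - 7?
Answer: 644230/9 ≈ 71581.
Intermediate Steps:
Y(O, q) = 7 + O/3
g(T) = 16 + T/3 (g(T) = 9 + (7 + T/3) = 16 + T/3)
I(j) = -10 + 2*j² (I(j) = -3 + ((j² + j*j) - 7) = -3 + ((j² + j²) - 7) = -3 + (2*j² - 7) = -3 + (-7 + 2*j²) = -10 + 2*j²)
-146 + I(g(1))*137 = -146 + (-10 + 2*(16 + (⅓)*1)²)*137 = -146 + (-10 + 2*(16 + ⅓)²)*137 = -146 + (-10 + 2*(49/3)²)*137 = -146 + (-10 + 2*(2401/9))*137 = -146 + (-10 + 4802/9)*137 = -146 + (4712/9)*137 = -146 + 645544/9 = 644230/9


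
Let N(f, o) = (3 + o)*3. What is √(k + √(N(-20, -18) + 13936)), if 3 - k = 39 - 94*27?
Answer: √(2502 + √13891) ≈ 51.185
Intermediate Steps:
N(f, o) = 9 + 3*o
k = 2502 (k = 3 - (39 - 94*27) = 3 - (39 - 2538) = 3 - 1*(-2499) = 3 + 2499 = 2502)
√(k + √(N(-20, -18) + 13936)) = √(2502 + √((9 + 3*(-18)) + 13936)) = √(2502 + √((9 - 54) + 13936)) = √(2502 + √(-45 + 13936)) = √(2502 + √13891)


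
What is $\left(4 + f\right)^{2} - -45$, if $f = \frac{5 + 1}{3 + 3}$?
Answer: $70$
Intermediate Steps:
$f = 1$ ($f = \frac{6}{6} = 6 \cdot \frac{1}{6} = 1$)
$\left(4 + f\right)^{2} - -45 = \left(4 + 1\right)^{2} - -45 = 5^{2} + 45 = 25 + 45 = 70$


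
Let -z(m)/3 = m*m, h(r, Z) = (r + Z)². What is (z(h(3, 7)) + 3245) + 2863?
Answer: -23892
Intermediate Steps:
h(r, Z) = (Z + r)²
z(m) = -3*m² (z(m) = -3*m*m = -3*m²)
(z(h(3, 7)) + 3245) + 2863 = (-3*(7 + 3)⁴ + 3245) + 2863 = (-3*(10²)² + 3245) + 2863 = (-3*100² + 3245) + 2863 = (-3*10000 + 3245) + 2863 = (-30000 + 3245) + 2863 = -26755 + 2863 = -23892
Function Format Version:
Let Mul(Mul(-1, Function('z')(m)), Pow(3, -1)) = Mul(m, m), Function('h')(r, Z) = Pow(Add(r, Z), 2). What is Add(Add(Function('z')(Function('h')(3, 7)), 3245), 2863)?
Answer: -23892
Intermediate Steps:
Function('h')(r, Z) = Pow(Add(Z, r), 2)
Function('z')(m) = Mul(-3, Pow(m, 2)) (Function('z')(m) = Mul(-3, Mul(m, m)) = Mul(-3, Pow(m, 2)))
Add(Add(Function('z')(Function('h')(3, 7)), 3245), 2863) = Add(Add(Mul(-3, Pow(Pow(Add(7, 3), 2), 2)), 3245), 2863) = Add(Add(Mul(-3, Pow(Pow(10, 2), 2)), 3245), 2863) = Add(Add(Mul(-3, Pow(100, 2)), 3245), 2863) = Add(Add(Mul(-3, 10000), 3245), 2863) = Add(Add(-30000, 3245), 2863) = Add(-26755, 2863) = -23892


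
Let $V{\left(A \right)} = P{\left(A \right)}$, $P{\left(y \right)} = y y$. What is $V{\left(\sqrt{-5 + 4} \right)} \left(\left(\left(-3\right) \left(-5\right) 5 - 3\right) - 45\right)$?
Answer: $-27$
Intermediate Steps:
$P{\left(y \right)} = y^{2}$
$V{\left(A \right)} = A^{2}$
$V{\left(\sqrt{-5 + 4} \right)} \left(\left(\left(-3\right) \left(-5\right) 5 - 3\right) - 45\right) = \left(\sqrt{-5 + 4}\right)^{2} \left(\left(\left(-3\right) \left(-5\right) 5 - 3\right) - 45\right) = \left(\sqrt{-1}\right)^{2} \left(\left(15 \cdot 5 - 3\right) - 45\right) = i^{2} \left(\left(75 - 3\right) - 45\right) = - (72 - 45) = \left(-1\right) 27 = -27$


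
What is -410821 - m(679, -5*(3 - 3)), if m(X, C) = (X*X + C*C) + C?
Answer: -871862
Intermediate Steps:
m(X, C) = C + C**2 + X**2 (m(X, C) = (X**2 + C**2) + C = (C**2 + X**2) + C = C + C**2 + X**2)
-410821 - m(679, -5*(3 - 3)) = -410821 - (-5*(3 - 3) + (-5*(3 - 3))**2 + 679**2) = -410821 - (-5*0 + (-5*0)**2 + 461041) = -410821 - (0 + 0**2 + 461041) = -410821 - (0 + 0 + 461041) = -410821 - 1*461041 = -410821 - 461041 = -871862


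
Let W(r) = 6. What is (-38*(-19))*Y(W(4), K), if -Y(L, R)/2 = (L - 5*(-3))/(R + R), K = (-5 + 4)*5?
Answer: 15162/5 ≈ 3032.4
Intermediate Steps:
K = -5 (K = -1*5 = -5)
Y(L, R) = -(15 + L)/R (Y(L, R) = -2*(L - 5*(-3))/(R + R) = -2*(L + 15)/(2*R) = -2*(15 + L)*1/(2*R) = -(15 + L)/R)
(-38*(-19))*Y(W(4), K) = (-38*(-19))*((-15 - 1*6)/(-5)) = 722*(-(-15 - 6)/5) = 722*(-⅕*(-21)) = 722*(21/5) = 15162/5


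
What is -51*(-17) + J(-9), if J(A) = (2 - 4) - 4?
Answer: 861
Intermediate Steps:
J(A) = -6 (J(A) = -2 - 4 = -6)
-51*(-17) + J(-9) = -51*(-17) - 6 = 867 - 6 = 861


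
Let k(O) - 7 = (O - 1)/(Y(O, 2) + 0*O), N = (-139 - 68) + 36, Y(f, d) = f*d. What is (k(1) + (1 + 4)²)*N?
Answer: -5472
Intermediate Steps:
Y(f, d) = d*f
N = -171 (N = -207 + 36 = -171)
k(O) = 7 + (-1 + O)/(2*O) (k(O) = 7 + (O - 1)/(2*O + 0*O) = 7 + (-1 + O)/(2*O + 0) = 7 + (-1 + O)/((2*O)) = 7 + (-1 + O)*(1/(2*O)) = 7 + (-1 + O)/(2*O))
(k(1) + (1 + 4)²)*N = ((½)*(-1 + 15*1)/1 + (1 + 4)²)*(-171) = ((½)*1*(-1 + 15) + 5²)*(-171) = ((½)*1*14 + 25)*(-171) = (7 + 25)*(-171) = 32*(-171) = -5472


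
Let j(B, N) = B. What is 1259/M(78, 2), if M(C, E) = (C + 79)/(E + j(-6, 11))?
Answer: -5036/157 ≈ -32.076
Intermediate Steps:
M(C, E) = (79 + C)/(-6 + E) (M(C, E) = (C + 79)/(E - 6) = (79 + C)/(-6 + E))
1259/M(78, 2) = 1259/(((79 + 78)/(-6 + 2))) = 1259/((157/(-4))) = 1259/((-1/4*157)) = 1259/(-157/4) = 1259*(-4/157) = -5036/157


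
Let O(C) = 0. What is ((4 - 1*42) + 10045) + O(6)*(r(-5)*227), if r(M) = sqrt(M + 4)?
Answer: 10007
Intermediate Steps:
r(M) = sqrt(4 + M)
((4 - 1*42) + 10045) + O(6)*(r(-5)*227) = ((4 - 1*42) + 10045) + 0*(sqrt(4 - 5)*227) = ((4 - 42) + 10045) + 0*(sqrt(-1)*227) = (-38 + 10045) + 0*(I*227) = 10007 + 0*(227*I) = 10007 + 0 = 10007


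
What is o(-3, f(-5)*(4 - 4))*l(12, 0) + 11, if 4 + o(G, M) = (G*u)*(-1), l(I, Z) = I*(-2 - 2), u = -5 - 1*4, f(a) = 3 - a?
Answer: 1499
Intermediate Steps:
u = -9 (u = -5 - 4 = -9)
l(I, Z) = -4*I (l(I, Z) = I*(-4) = -4*I)
o(G, M) = -4 + 9*G (o(G, M) = -4 + (G*(-9))*(-1) = -4 - 9*G*(-1) = -4 + 9*G)
o(-3, f(-5)*(4 - 4))*l(12, 0) + 11 = (-4 + 9*(-3))*(-4*12) + 11 = (-4 - 27)*(-48) + 11 = -31*(-48) + 11 = 1488 + 11 = 1499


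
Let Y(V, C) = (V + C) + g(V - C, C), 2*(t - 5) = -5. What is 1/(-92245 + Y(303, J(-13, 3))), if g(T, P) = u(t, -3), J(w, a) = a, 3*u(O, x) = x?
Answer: -1/91940 ≈ -1.0877e-5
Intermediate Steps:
t = 5/2 (t = 5 + (1/2)*(-5) = 5 - 5/2 = 5/2 ≈ 2.5000)
u(O, x) = x/3
g(T, P) = -1 (g(T, P) = (1/3)*(-3) = -1)
Y(V, C) = -1 + C + V (Y(V, C) = (V + C) - 1 = (C + V) - 1 = -1 + C + V)
1/(-92245 + Y(303, J(-13, 3))) = 1/(-92245 + (-1 + 3 + 303)) = 1/(-92245 + 305) = 1/(-91940) = -1/91940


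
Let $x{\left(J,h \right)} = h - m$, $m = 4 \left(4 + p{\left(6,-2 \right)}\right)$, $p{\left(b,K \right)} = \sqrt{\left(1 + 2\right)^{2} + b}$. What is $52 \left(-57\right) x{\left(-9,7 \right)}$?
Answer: $26676 + 11856 \sqrt{15} \approx 72594.0$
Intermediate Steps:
$p{\left(b,K \right)} = \sqrt{9 + b}$ ($p{\left(b,K \right)} = \sqrt{3^{2} + b} = \sqrt{9 + b}$)
$m = 16 + 4 \sqrt{15}$ ($m = 4 \left(4 + \sqrt{9 + 6}\right) = 4 \left(4 + \sqrt{15}\right) = 16 + 4 \sqrt{15} \approx 31.492$)
$x{\left(J,h \right)} = -16 + h - 4 \sqrt{15}$ ($x{\left(J,h \right)} = h - \left(16 + 4 \sqrt{15}\right) = -16 + h - 4 \sqrt{15}$)
$52 \left(-57\right) x{\left(-9,7 \right)} = 52 \left(-57\right) \left(-16 + 7 - 4 \sqrt{15}\right) = - 2964 \left(-9 - 4 \sqrt{15}\right) = 26676 + 11856 \sqrt{15}$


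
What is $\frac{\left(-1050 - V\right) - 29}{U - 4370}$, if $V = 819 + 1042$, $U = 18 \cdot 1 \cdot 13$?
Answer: $\frac{735}{1034} \approx 0.71083$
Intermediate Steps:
$U = 234$ ($U = 18 \cdot 13 = 234$)
$V = 1861$
$\frac{\left(-1050 - V\right) - 29}{U - 4370} = \frac{\left(-1050 - 1861\right) - 29}{234 - 4370} = \frac{\left(-1050 - 1861\right) - 29}{-4136} = \left(-2911 - 29\right) \left(- \frac{1}{4136}\right) = \left(-2940\right) \left(- \frac{1}{4136}\right) = \frac{735}{1034}$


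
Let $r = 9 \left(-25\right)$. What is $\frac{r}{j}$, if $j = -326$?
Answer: $\frac{225}{326} \approx 0.69018$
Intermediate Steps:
$r = -225$
$\frac{r}{j} = - \frac{225}{-326} = \left(-225\right) \left(- \frac{1}{326}\right) = \frac{225}{326}$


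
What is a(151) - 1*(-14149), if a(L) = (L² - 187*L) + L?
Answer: 8864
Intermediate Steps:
a(L) = L² - 186*L
a(151) - 1*(-14149) = 151*(-186 + 151) - 1*(-14149) = 151*(-35) + 14149 = -5285 + 14149 = 8864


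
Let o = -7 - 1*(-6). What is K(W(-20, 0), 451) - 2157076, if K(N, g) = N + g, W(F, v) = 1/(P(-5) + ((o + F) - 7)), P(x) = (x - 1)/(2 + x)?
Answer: -56072251/26 ≈ -2.1566e+6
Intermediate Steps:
o = -1 (o = -7 + 6 = -1)
P(x) = (-1 + x)/(2 + x)
W(F, v) = 1/(-6 + F) (W(F, v) = 1/((-1 - 5)/(2 - 5) + ((-1 + F) - 7)) = 1/(-6/(-3) + (-8 + F)) = 1/(-1/3*(-6) + (-8 + F)) = 1/(2 + (-8 + F)) = 1/(-6 + F))
K(W(-20, 0), 451) - 2157076 = (1/(-6 - 20) + 451) - 2157076 = (1/(-26) + 451) - 2157076 = (-1/26 + 451) - 2157076 = 11725/26 - 2157076 = -56072251/26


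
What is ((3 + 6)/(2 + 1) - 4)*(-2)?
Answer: 2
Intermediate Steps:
((3 + 6)/(2 + 1) - 4)*(-2) = (9/3 - 4)*(-2) = (9*(⅓) - 4)*(-2) = (3 - 4)*(-2) = -1*(-2) = 2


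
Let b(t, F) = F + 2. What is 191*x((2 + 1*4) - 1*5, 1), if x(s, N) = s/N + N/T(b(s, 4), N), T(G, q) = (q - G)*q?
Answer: 764/5 ≈ 152.80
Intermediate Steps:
b(t, F) = 2 + F
T(G, q) = q*(q - G)
x(s, N) = 1/(-6 + N) + s/N (x(s, N) = s/N + N/((N*(N - (2 + 4)))) = s/N + N/((N*(N - 1*6))) = s/N + N/((N*(N - 6))) = s/N + N/((N*(-6 + N))) = s/N + N*(1/(N*(-6 + N))) = s/N + 1/(-6 + N) = 1/(-6 + N) + s/N)
191*x((2 + 1*4) - 1*5, 1) = 191*((1 + ((2 + 1*4) - 1*5)*(-6 + 1))/(1*(-6 + 1))) = 191*(1*(1 + ((2 + 4) - 5)*(-5))/(-5)) = 191*(1*(-1/5)*(1 + (6 - 5)*(-5))) = 191*(1*(-1/5)*(1 + 1*(-5))) = 191*(1*(-1/5)*(1 - 5)) = 191*(1*(-1/5)*(-4)) = 191*(4/5) = 764/5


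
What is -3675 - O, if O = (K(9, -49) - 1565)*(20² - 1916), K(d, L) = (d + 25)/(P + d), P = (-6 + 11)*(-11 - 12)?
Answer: -125965167/53 ≈ -2.3767e+6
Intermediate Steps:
P = -115 (P = 5*(-23) = -115)
K(d, L) = (25 + d)/(-115 + d) (K(d, L) = (d + 25)/(-115 + d) = (25 + d)/(-115 + d))
O = 125770392/53 (O = ((25 + 9)/(-115 + 9) - 1565)*(20² - 1916) = (34/(-106) - 1565)*(400 - 1916) = (-1/106*34 - 1565)*(-1516) = (-17/53 - 1565)*(-1516) = -82962/53*(-1516) = 125770392/53 ≈ 2.3730e+6)
-3675 - O = -3675 - 1*125770392/53 = -3675 - 125770392/53 = -125965167/53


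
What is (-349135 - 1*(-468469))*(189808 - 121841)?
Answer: 8110773978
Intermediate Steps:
(-349135 - 1*(-468469))*(189808 - 121841) = (-349135 + 468469)*67967 = 119334*67967 = 8110773978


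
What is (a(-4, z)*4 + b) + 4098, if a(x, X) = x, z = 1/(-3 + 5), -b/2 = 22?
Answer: 4038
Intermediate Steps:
b = -44 (b = -2*22 = -44)
z = ½ (z = 1/2 = ½ ≈ 0.50000)
(a(-4, z)*4 + b) + 4098 = (-4*4 - 44) + 4098 = (-16 - 44) + 4098 = -60 + 4098 = 4038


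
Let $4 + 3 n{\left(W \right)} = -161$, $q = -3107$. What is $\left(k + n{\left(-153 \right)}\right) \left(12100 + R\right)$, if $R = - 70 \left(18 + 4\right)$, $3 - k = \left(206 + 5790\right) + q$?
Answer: $-31056960$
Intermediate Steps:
$n{\left(W \right)} = -55$ ($n{\left(W \right)} = - \frac{4}{3} + \frac{1}{3} \left(-161\right) = - \frac{4}{3} - \frac{161}{3} = -55$)
$k = -2886$ ($k = 3 - \left(\left(206 + 5790\right) - 3107\right) = 3 - \left(5996 - 3107\right) = 3 - 2889 = -2886$)
$R = -1540$ ($R = \left(-70\right) 22 = -1540$)
$\left(k + n{\left(-153 \right)}\right) \left(12100 + R\right) = \left(-2886 - 55\right) \left(12100 - 1540\right) = \left(-2941\right) 10560 = -31056960$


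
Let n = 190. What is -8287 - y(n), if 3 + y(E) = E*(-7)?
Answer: -6954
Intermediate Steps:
y(E) = -3 - 7*E (y(E) = -3 + E*(-7) = -3 - 7*E)
-8287 - y(n) = -8287 - (-3 - 7*190) = -8287 - (-3 - 1330) = -8287 - 1*(-1333) = -8287 + 1333 = -6954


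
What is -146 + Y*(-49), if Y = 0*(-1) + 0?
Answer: -146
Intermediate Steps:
Y = 0 (Y = 0 + 0 = 0)
-146 + Y*(-49) = -146 + 0*(-49) = -146 + 0 = -146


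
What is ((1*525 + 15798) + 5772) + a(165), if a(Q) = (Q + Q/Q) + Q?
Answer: 22426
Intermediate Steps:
a(Q) = 1 + 2*Q (a(Q) = (Q + 1) + Q = (1 + Q) + Q = 1 + 2*Q)
((1*525 + 15798) + 5772) + a(165) = ((1*525 + 15798) + 5772) + (1 + 2*165) = ((525 + 15798) + 5772) + (1 + 330) = (16323 + 5772) + 331 = 22095 + 331 = 22426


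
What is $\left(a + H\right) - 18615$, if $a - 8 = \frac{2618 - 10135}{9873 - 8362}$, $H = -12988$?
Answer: $- \frac{47747562}{1511} \approx -31600.0$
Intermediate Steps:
$a = \frac{4571}{1511}$ ($a = 8 + \frac{2618 - 10135}{9873 - 8362} = 8 - \frac{7517}{1511} = \frac{4571}{1511} \approx 3.0252$)
$\left(a + H\right) - 18615 = \left(\frac{4571}{1511} - 12988\right) - 18615 = - \frac{19620297}{1511} - 18615 = - \frac{47747562}{1511}$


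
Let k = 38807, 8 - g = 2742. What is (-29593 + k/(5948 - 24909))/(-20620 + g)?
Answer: 280575840/221407597 ≈ 1.2672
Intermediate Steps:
g = -2734 (g = 8 - 1*2742 = 8 - 2742 = -2734)
(-29593 + k/(5948 - 24909))/(-20620 + g) = (-29593 + 38807/(5948 - 24909))/(-20620 - 2734) = (-29593 + 38807/(-18961))/(-23354) = (-29593 + 38807*(-1/18961))*(-1/23354) = (-29593 - 38807/18961)*(-1/23354) = -561151680/18961*(-1/23354) = 280575840/221407597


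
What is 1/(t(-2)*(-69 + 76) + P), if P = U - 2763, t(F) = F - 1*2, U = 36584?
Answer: 1/33793 ≈ 2.9592e-5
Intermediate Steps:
t(F) = -2 + F (t(F) = F - 2 = -2 + F)
P = 33821 (P = 36584 - 2763 = 33821)
1/(t(-2)*(-69 + 76) + P) = 1/((-2 - 2)*(-69 + 76) + 33821) = 1/(-4*7 + 33821) = 1/(-28 + 33821) = 1/33793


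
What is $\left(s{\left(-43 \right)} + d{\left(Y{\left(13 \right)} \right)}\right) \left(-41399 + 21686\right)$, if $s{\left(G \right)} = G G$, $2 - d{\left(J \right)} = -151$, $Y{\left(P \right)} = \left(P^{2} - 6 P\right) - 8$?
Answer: $-39465426$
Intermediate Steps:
$Y{\left(P \right)} = -8 + P^{2} - 6 P$
$d{\left(J \right)} = 153$ ($d{\left(J \right)} = 2 - -151 = 2 + 151 = 153$)
$s{\left(G \right)} = G^{2}$
$\left(s{\left(-43 \right)} + d{\left(Y{\left(13 \right)} \right)}\right) \left(-41399 + 21686\right) = \left(\left(-43\right)^{2} + 153\right) \left(-41399 + 21686\right) = \left(1849 + 153\right) \left(-19713\right) = 2002 \left(-19713\right) = -39465426$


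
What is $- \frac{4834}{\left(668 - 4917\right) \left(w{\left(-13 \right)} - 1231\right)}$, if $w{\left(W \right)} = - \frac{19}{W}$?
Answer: $- \frac{31421}{33958008} \approx -0.00092529$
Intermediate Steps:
$- \frac{4834}{\left(668 - 4917\right) \left(w{\left(-13 \right)} - 1231\right)} = - \frac{4834}{\left(668 - 4917\right) \left(- \frac{19}{-13} - 1231\right)} = - \frac{4834}{\left(-4249\right) \left(\left(-19\right) \left(- \frac{1}{13}\right) - 1231\right)} = - \frac{4834}{\left(-4249\right) \left(\frac{19}{13} - 1231\right)} = - \frac{4834}{\left(-4249\right) \left(- \frac{15984}{13}\right)} = - \frac{4834}{\frac{67916016}{13}} = \left(-4834\right) \frac{13}{67916016} = - \frac{31421}{33958008}$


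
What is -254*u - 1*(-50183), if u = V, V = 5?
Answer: 48913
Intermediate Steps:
u = 5
-254*u - 1*(-50183) = -254*5 - 1*(-50183) = -1270 + 50183 = 48913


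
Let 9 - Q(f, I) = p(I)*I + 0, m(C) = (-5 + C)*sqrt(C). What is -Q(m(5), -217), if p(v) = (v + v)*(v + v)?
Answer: -40873261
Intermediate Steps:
p(v) = 4*v**2 (p(v) = (2*v)*(2*v) = 4*v**2)
m(C) = sqrt(C)*(-5 + C)
Q(f, I) = 9 - 4*I**3 (Q(f, I) = 9 - ((4*I**2)*I + 0) = 9 - (4*I**3 + 0) = 9 - 4*I**3)
-Q(m(5), -217) = -(9 - 4*(-217)**3) = -(9 - 4*(-10218313)) = -(9 + 40873252) = -1*40873261 = -40873261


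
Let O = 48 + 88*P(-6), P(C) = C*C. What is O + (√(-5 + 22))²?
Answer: 3233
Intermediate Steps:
P(C) = C²
O = 3216 (O = 48 + 88*(-6)² = 48 + 88*36 = 48 + 3168 = 3216)
O + (√(-5 + 22))² = 3216 + (√(-5 + 22))² = 3216 + (√17)² = 3216 + 17 = 3233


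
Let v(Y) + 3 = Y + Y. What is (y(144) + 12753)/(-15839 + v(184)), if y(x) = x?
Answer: -4299/5158 ≈ -0.83346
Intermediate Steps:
v(Y) = -3 + 2*Y (v(Y) = -3 + (Y + Y) = -3 + 2*Y)
(y(144) + 12753)/(-15839 + v(184)) = (144 + 12753)/(-15839 + (-3 + 2*184)) = 12897/(-15839 + (-3 + 368)) = 12897/(-15839 + 365) = 12897/(-15474) = 12897*(-1/15474) = -4299/5158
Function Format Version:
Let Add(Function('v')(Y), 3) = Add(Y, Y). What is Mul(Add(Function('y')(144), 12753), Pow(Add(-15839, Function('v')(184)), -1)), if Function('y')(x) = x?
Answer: Rational(-4299, 5158) ≈ -0.83346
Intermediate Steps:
Function('v')(Y) = Add(-3, Mul(2, Y)) (Function('v')(Y) = Add(-3, Add(Y, Y)) = Add(-3, Mul(2, Y)))
Mul(Add(Function('y')(144), 12753), Pow(Add(-15839, Function('v')(184)), -1)) = Mul(Add(144, 12753), Pow(Add(-15839, Add(-3, Mul(2, 184))), -1)) = Mul(12897, Pow(Add(-15839, Add(-3, 368)), -1)) = Mul(12897, Pow(Add(-15839, 365), -1)) = Mul(12897, Pow(-15474, -1)) = Mul(12897, Rational(-1, 15474)) = Rational(-4299, 5158)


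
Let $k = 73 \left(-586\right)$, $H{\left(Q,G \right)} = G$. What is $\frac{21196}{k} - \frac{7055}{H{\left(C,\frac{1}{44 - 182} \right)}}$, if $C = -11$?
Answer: $\frac{20824105912}{21389} \approx 9.7359 \cdot 10^{5}$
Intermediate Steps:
$k = -42778$
$\frac{21196}{k} - \frac{7055}{H{\left(C,\frac{1}{44 - 182} \right)}} = \frac{21196}{-42778} - \frac{7055}{\frac{1}{44 - 182}} = 21196 \left(- \frac{1}{42778}\right) - \frac{7055}{\frac{1}{-138}} = - \frac{10598}{21389} - \frac{7055}{- \frac{1}{138}} = - \frac{10598}{21389} - -973590 = - \frac{10598}{21389} + 973590 = \frac{20824105912}{21389}$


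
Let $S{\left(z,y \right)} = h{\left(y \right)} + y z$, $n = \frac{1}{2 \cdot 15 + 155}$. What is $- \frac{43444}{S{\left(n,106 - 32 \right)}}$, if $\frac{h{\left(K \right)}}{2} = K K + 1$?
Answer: $- \frac{54305}{13693} \approx -3.9659$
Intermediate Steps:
$h{\left(K \right)} = 2 + 2 K^{2}$ ($h{\left(K \right)} = 2 \left(K K + 1\right) = 2 \left(K^{2} + 1\right) = 2 \left(1 + K^{2}\right) = 2 + 2 K^{2}$)
$n = \frac{1}{185}$ ($n = \frac{1}{30 + 155} = \frac{1}{185} \approx 0.0054054$)
$S{\left(z,y \right)} = 2 + 2 y^{2} + y z$ ($S{\left(z,y \right)} = \left(2 + 2 y^{2}\right) + y z = 2 + 2 y^{2} + y z$)
$- \frac{43444}{S{\left(n,106 - 32 \right)}} = - \frac{43444}{2 + 2 \left(106 - 32\right)^{2} + \left(106 - 32\right) \frac{1}{185}} = - \frac{43444}{2 + 2 \cdot 74^{2} + 74 \cdot \frac{1}{185}} = - \frac{43444}{2 + 2 \cdot 5476 + \frac{2}{5}} = - \frac{43444}{2 + 10952 + \frac{2}{5}} = - \frac{43444}{\frac{54772}{5}} = \left(-43444\right) \frac{5}{54772} = - \frac{54305}{13693}$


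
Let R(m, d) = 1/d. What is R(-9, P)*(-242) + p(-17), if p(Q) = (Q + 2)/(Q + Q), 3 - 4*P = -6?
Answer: -32777/306 ≈ -107.11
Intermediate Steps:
P = 9/4 (P = ¾ - ¼*(-6) = ¾ + 3/2 = 9/4 ≈ 2.2500)
p(Q) = (2 + Q)/(2*Q) (p(Q) = (2 + Q)/((2*Q)) = (2 + Q)*(1/(2*Q)) = (2 + Q)/(2*Q))
R(-9, P)*(-242) + p(-17) = -242/(9/4) + (½)*(2 - 17)/(-17) = (4/9)*(-242) + (½)*(-1/17)*(-15) = -968/9 + 15/34 = -32777/306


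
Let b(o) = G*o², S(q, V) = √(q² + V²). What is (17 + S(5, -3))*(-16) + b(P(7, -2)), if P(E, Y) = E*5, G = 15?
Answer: 18103 - 16*√34 ≈ 18010.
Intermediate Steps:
P(E, Y) = 5*E
S(q, V) = √(V² + q²)
b(o) = 15*o²
(17 + S(5, -3))*(-16) + b(P(7, -2)) = (17 + √((-3)² + 5²))*(-16) + 15*(5*7)² = (17 + √(9 + 25))*(-16) + 15*35² = (17 + √34)*(-16) + 15*1225 = (-272 - 16*√34) + 18375 = 18103 - 16*√34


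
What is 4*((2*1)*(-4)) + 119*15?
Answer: 1753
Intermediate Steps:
4*((2*1)*(-4)) + 119*15 = 4*(2*(-4)) + 1785 = 4*(-8) + 1785 = -32 + 1785 = 1753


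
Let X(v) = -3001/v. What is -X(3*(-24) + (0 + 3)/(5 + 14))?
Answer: -57019/1365 ≈ -41.772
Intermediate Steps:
-X(3*(-24) + (0 + 3)/(5 + 14)) = -(-3001)/(3*(-24) + (0 + 3)/(5 + 14)) = -(-3001)/(-72 + 3/19) = -(-3001)/(-1365/19) = -(-3001)*(-19)/1365 = -1*57019/1365 = -57019/1365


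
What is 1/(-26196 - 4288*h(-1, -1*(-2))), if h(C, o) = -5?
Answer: -1/4756 ≈ -0.00021026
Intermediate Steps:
1/(-26196 - 4288*h(-1, -1*(-2))) = 1/(-26196 - 4288*(-5)) = 1/(-26196 + 21440) = 1/(-4756) = -1/4756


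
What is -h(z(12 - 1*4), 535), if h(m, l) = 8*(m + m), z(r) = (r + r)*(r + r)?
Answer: -4096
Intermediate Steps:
z(r) = 4*r**2 (z(r) = (2*r)*(2*r) = 4*r**2)
h(m, l) = 16*m (h(m, l) = 8*(2*m) = 16*m)
-h(z(12 - 1*4), 535) = -16*4*(12 - 1*4)**2 = -16*4*(12 - 4)**2 = -16*4*8**2 = -16*4*64 = -16*256 = -1*4096 = -4096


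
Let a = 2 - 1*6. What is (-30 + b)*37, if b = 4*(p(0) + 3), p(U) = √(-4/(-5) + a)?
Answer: -666 + 592*I*√5/5 ≈ -666.0 + 264.75*I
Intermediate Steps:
a = -4 (a = 2 - 6 = -4)
p(U) = 4*I*√5/5 (p(U) = √(-4/(-5) - 4) = √(-4*(-⅕) - 4) = √(⅘ - 4) = √(-16/5) = 4*I*√5/5)
b = 12 + 16*I*√5/5 (b = 4*(4*I*√5/5 + 3) = 4*(3 + 4*I*√5/5) = 12 + 16*I*√5/5 ≈ 12.0 + 7.1554*I)
(-30 + b)*37 = (-30 + (12 + 16*I*√5/5))*37 = (-18 + 16*I*√5/5)*37 = -666 + 592*I*√5/5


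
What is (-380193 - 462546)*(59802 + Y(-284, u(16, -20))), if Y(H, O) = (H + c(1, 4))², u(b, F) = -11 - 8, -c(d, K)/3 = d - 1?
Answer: -118369434462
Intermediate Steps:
c(d, K) = 3 - 3*d (c(d, K) = -3*(d - 1) = -3*(-1 + d) = 3 - 3*d)
u(b, F) = -19
Y(H, O) = H² (Y(H, O) = (H + (3 - 3*1))² = (H + (3 - 3))² = (H + 0)² = H²)
(-380193 - 462546)*(59802 + Y(-284, u(16, -20))) = (-380193 - 462546)*(59802 + (-284)²) = -842739*(59802 + 80656) = -842739*140458 = -118369434462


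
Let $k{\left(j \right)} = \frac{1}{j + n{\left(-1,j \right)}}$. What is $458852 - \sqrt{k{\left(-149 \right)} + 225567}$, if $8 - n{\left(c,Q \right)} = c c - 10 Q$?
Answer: $458852 - \frac{\sqrt{37548784986}}{408} \approx 4.5838 \cdot 10^{5}$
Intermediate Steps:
$n{\left(c,Q \right)} = 8 - c^{2} + 10 Q$ ($n{\left(c,Q \right)} = 8 - \left(c c - 10 Q\right) = 8 - \left(c^{2} - 10 Q\right) = 8 + \left(- c^{2} + 10 Q\right) = 8 - c^{2} + 10 Q$)
$k{\left(j \right)} = \frac{1}{7 + 11 j}$ ($k{\left(j \right)} = \frac{1}{j + \left(8 - \left(-1\right)^{2} + 10 j\right)} = \frac{1}{j + \left(8 - 1 + 10 j\right)} = \frac{1}{j + \left(7 + 10 j\right)} = \frac{1}{7 + 11 j}$)
$458852 - \sqrt{k{\left(-149 \right)} + 225567} = 458852 - \sqrt{\frac{1}{7 + 11 \left(-149\right)} + 225567} = 458852 - \sqrt{\frac{1}{7 - 1639} + 225567} = 458852 - \sqrt{\frac{1}{-1632} + 225567} = 458852 - \sqrt{- \frac{1}{1632} + 225567} = 458852 - \sqrt{\frac{368125343}{1632}} = 458852 - \frac{\sqrt{37548784986}}{408}$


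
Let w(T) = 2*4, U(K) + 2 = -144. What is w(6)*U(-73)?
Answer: -1168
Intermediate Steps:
U(K) = -146 (U(K) = -2 - 144 = -146)
w(T) = 8
w(6)*U(-73) = 8*(-146) = -1168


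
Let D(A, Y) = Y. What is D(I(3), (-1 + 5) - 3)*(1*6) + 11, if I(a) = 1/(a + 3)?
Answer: 17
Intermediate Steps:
I(a) = 1/(3 + a)
D(I(3), (-1 + 5) - 3)*(1*6) + 11 = ((-1 + 5) - 3)*(1*6) + 11 = (4 - 3)*6 + 11 = 1*6 + 11 = 6 + 11 = 17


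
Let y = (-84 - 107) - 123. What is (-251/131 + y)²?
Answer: 1712718225/17161 ≈ 99803.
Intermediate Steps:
y = -314 (y = -191 - 123 = -314)
(-251/131 + y)² = (-251/131 - 314)² = (-41385/131)² = 1712718225/17161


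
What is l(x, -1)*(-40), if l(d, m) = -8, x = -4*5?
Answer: 320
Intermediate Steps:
x = -20
l(x, -1)*(-40) = -8*(-40) = 320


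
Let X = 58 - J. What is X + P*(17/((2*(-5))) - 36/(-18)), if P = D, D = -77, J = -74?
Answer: 1089/10 ≈ 108.90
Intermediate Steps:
P = -77
X = 132 (X = 58 - 1*(-74) = 58 + 74 = 132)
X + P*(17/((2*(-5))) - 36/(-18)) = 132 - 77*(17/((2*(-5))) - 36/(-18)) = 132 - 77*(17/(-10) - 36*(-1/18)) = 132 - 77*(17*(-⅒) + 2) = 132 - 77*(-17/10 + 2) = 132 - 77*3/10 = 132 - 231/10 = 1089/10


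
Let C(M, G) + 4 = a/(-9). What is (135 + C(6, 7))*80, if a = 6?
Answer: 31280/3 ≈ 10427.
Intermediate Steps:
C(M, G) = -14/3 (C(M, G) = -4 + 6/(-9) = -4 + 6*(-⅑) = -4 - ⅔ = -14/3)
(135 + C(6, 7))*80 = (135 - 14/3)*80 = (391/3)*80 = 31280/3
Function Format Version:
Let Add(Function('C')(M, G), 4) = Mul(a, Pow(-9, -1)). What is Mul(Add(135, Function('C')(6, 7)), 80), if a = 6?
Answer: Rational(31280, 3) ≈ 10427.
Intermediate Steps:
Function('C')(M, G) = Rational(-14, 3) (Function('C')(M, G) = Add(-4, Mul(6, Pow(-9, -1))) = Add(-4, Mul(6, Rational(-1, 9))) = Add(-4, Rational(-2, 3)) = Rational(-14, 3))
Mul(Add(135, Function('C')(6, 7)), 80) = Mul(Add(135, Rational(-14, 3)), 80) = Mul(Rational(391, 3), 80) = Rational(31280, 3)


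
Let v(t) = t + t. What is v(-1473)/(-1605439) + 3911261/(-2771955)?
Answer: -6271124769149/4450204663245 ≈ -1.4092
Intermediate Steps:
v(t) = 2*t
v(-1473)/(-1605439) + 3911261/(-2771955) = (2*(-1473))/(-1605439) + 3911261/(-2771955) = -2946*(-1/1605439) + 3911261*(-1/2771955) = 2946/1605439 - 3911261/2771955 = -6271124769149/4450204663245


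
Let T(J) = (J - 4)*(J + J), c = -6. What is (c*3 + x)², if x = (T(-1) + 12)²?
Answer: 217156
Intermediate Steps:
T(J) = 2*J*(-4 + J) (T(J) = (-4 + J)*(2*J) = 2*J*(-4 + J))
x = 484 (x = (2*(-1)*(-4 - 1) + 12)² = (2*(-1)*(-5) + 12)² = (10 + 12)² = 22² = 484)
(c*3 + x)² = (-6*3 + 484)² = (-18 + 484)² = 466² = 217156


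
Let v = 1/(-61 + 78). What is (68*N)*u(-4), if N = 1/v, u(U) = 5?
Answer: 5780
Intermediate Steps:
v = 1/17 ≈ 0.058824
N = 17 (N = 1/(1/17) = 17)
(68*N)*u(-4) = (68*17)*5 = 1156*5 = 5780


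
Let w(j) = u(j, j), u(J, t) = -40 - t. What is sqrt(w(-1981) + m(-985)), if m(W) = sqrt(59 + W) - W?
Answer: sqrt(2926 + I*sqrt(926)) ≈ 54.093 + 0.2813*I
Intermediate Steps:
w(j) = -40 - j
sqrt(w(-1981) + m(-985)) = sqrt((-40 - 1*(-1981)) + (sqrt(59 - 985) - 1*(-985))) = sqrt((-40 + 1981) + (sqrt(-926) + 985)) = sqrt(1941 + (I*sqrt(926) + 985)) = sqrt(1941 + (985 + I*sqrt(926))) = sqrt(2926 + I*sqrt(926))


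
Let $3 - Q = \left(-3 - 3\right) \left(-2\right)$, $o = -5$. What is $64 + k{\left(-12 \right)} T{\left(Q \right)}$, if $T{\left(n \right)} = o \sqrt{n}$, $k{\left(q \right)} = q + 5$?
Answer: $64 + 105 i \approx 64.0 + 105.0 i$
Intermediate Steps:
$Q = -9$ ($Q = 3 - \left(-3 - 3\right) \left(-2\right) = 3 - \left(-6\right) \left(-2\right) = 3 - 12 = -9$)
$k{\left(q \right)} = 5 + q$
$T{\left(n \right)} = - 5 \sqrt{n}$
$64 + k{\left(-12 \right)} T{\left(Q \right)} = 64 + \left(5 - 12\right) \left(- 5 \sqrt{-9}\right) = 64 - 7 \left(- 5 \cdot 3 i\right) = 64 - 7 \left(- 15 i\right) = 64 + 105 i$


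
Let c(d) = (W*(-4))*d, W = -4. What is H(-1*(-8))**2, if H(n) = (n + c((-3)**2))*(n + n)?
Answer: 5914624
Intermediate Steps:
c(d) = 16*d (c(d) = (-4*(-4))*d = 16*d)
H(n) = 2*n*(144 + n) (H(n) = (n + 16*(-3)**2)*(n + n) = (n + 16*9)*(2*n) = (n + 144)*(2*n) = (144 + n)*(2*n) = 2*n*(144 + n))
H(-1*(-8))**2 = (2*(-1*(-8))*(144 - 1*(-8)))**2 = (2*8*(144 + 8))**2 = (2*8*152)**2 = 2432**2 = 5914624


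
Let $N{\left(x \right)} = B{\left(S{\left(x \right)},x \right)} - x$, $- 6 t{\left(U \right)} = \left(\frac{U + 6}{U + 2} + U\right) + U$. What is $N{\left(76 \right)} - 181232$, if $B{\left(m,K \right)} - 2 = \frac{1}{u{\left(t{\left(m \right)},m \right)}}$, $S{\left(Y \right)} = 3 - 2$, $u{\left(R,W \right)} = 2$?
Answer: $- \frac{362611}{2} \approx -1.8131 \cdot 10^{5}$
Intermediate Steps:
$t{\left(U \right)} = - \frac{U}{3} - \frac{6 + U}{6 \left(2 + U\right)}$ ($t{\left(U \right)} = - \frac{\left(\frac{U + 6}{U + 2} + U\right) + U}{6} = - \frac{\left(\frac{6 + U}{2 + U} + U\right) + U}{6} = - \frac{\left(U + \frac{6 + U}{2 + U}\right) + U}{6} = - \frac{2 U + \frac{6 + U}{2 + U}}{6} = - \frac{U}{3} - \frac{6 + U}{6 \left(2 + U\right)}$)
$S{\left(Y \right)} = 1$ ($S{\left(Y \right)} = 3 - 2 = 1$)
$B{\left(m,K \right)} = \frac{5}{2}$ ($B{\left(m,K \right)} = 2 + \frac{1}{2} = \frac{5}{2}$)
$N{\left(x \right)} = \frac{5}{2} - x$
$N{\left(76 \right)} - 181232 = \left(\frac{5}{2} - 76\right) - 181232 = - \frac{147}{2} - 181232 = - \frac{362611}{2}$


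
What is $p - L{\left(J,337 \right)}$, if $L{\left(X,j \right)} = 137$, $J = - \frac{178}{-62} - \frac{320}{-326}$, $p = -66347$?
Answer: $-66484$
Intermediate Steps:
$J = \frac{19467}{5053}$ ($J = \left(-178\right) \left(- \frac{1}{62}\right) - - \frac{160}{163} = \frac{89}{31} + \frac{160}{163} = \frac{19467}{5053} \approx 3.8526$)
$p - L{\left(J,337 \right)} = -66347 - 137 = -66484$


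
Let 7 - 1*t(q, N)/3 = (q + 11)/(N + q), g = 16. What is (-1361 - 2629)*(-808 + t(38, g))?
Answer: 9452975/3 ≈ 3.1510e+6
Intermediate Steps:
t(q, N) = 21 - 3*(11 + q)/(N + q) (t(q, N) = 21 - 3*(q + 11)/(N + q) = 21 - 3*(11 + q)/(N + q))
(-1361 - 2629)*(-808 + t(38, g)) = (-1361 - 2629)*(-808 + 3*(-11 + 6*38 + 7*16)/(16 + 38)) = -3990*(-808 + 3*(-11 + 228 + 112)/54) = -3990*(-808 + 3*(1/54)*329) = -3990*(-808 + 329/18) = -3990*(-14215/18) = 9452975/3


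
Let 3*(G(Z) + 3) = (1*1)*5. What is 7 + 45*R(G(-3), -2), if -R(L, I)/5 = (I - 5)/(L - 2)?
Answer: -931/2 ≈ -465.50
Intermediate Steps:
G(Z) = -4/3 (G(Z) = -3 + ((1*1)*5)/3 = -3 + (1*5)/3 = -3 + (1/3)*5 = -3 + 5/3 = -4/3)
R(L, I) = -5*(-5 + I)/(-2 + L) (R(L, I) = -5*(I - 5)/(L - 2) = -5*(-5 + I)/(-2 + L))
7 + 45*R(G(-3), -2) = 7 + 45*(5*(5 - 1*(-2))/(-2 - 4/3)) = 7 + 45*(5*(5 + 2)/(-10/3)) = 7 + 45*(5*(-3/10)*7) = 7 + 45*(-21/2) = 7 - 945/2 = -931/2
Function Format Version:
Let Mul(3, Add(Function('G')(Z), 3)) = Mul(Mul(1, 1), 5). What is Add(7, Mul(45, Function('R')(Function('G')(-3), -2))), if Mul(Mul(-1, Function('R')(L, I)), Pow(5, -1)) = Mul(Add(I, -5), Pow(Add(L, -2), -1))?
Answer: Rational(-931, 2) ≈ -465.50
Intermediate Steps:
Function('G')(Z) = Rational(-4, 3) (Function('G')(Z) = Add(-3, Mul(Rational(1, 3), Mul(Mul(1, 1), 5))) = Add(-3, Mul(Rational(1, 3), Mul(1, 5))) = Add(-3, Mul(Rational(1, 3), 5)) = Add(-3, Rational(5, 3)) = Rational(-4, 3))
Function('R')(L, I) = Mul(-5, Pow(Add(-2, L), -1), Add(-5, I)) (Function('R')(L, I) = Mul(-5, Mul(Add(I, -5), Pow(Add(L, -2), -1))) = Mul(-5, Mul(Add(-5, I), Pow(Add(-2, L), -1))) = Mul(-5, Mul(Pow(Add(-2, L), -1), Add(-5, I))) = Mul(-5, Pow(Add(-2, L), -1), Add(-5, I)))
Add(7, Mul(45, Function('R')(Function('G')(-3), -2))) = Add(7, Mul(45, Mul(5, Pow(Add(-2, Rational(-4, 3)), -1), Add(5, Mul(-1, -2))))) = Add(7, Mul(45, Mul(5, Pow(Rational(-10, 3), -1), Add(5, 2)))) = Add(7, Mul(45, Mul(5, Rational(-3, 10), 7))) = Add(7, Mul(45, Rational(-21, 2))) = Add(7, Rational(-945, 2)) = Rational(-931, 2)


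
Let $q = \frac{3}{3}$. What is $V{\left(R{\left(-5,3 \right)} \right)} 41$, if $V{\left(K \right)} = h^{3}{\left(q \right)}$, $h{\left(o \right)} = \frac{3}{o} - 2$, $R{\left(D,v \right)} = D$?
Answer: $41$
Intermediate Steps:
$q = 1$ ($q = 3 \cdot \frac{1}{3} = 1$)
$h{\left(o \right)} = -2 + \frac{3}{o}$ ($h{\left(o \right)} = \frac{3}{o} - 2 = -2 + \frac{3}{o}$)
$V{\left(K \right)} = 1$ ($V{\left(K \right)} = \left(-2 + \frac{3}{1}\right)^{3} = \left(-2 + 3 \cdot 1\right)^{3} = \left(-2 + 3\right)^{3} = 1^{3} = 1$)
$V{\left(R{\left(-5,3 \right)} \right)} 41 = 1 \cdot 41 = 41$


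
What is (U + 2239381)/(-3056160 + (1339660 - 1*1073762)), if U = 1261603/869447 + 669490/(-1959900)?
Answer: -381597244914213697/475468785473092860 ≈ -0.80257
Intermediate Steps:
U = 189052964767/170402917530 (U = 1261603*(1/869447) + 669490*(-1/1959900) = 1261603/869447 - 66949/195990 = 189052964767/170402917530 ≈ 1.1094)
(U + 2239381)/(-3056160 + (1339660 - 1*1073762)) = (189052964767/170402917530 + 2239381)/(-3056160 + (1339660 - 1*1073762)) = 381597244914213697/(170402917530*(-3056160 + (1339660 - 1073762))) = 381597244914213697/(170402917530*(-3056160 + 265898)) = (381597244914213697/170402917530)/(-2790262) = (381597244914213697/170402917530)*(-1/2790262) = -381597244914213697/475468785473092860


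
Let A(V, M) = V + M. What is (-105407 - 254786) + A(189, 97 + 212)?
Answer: -359695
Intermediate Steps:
A(V, M) = M + V
(-105407 - 254786) + A(189, 97 + 212) = (-105407 - 254786) + ((97 + 212) + 189) = -360193 + (309 + 189) = -360193 + 498 = -359695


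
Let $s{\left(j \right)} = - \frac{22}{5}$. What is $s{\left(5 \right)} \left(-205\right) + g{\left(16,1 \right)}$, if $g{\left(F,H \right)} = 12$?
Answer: $914$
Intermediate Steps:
$s{\left(j \right)} = - \frac{22}{5}$ ($s{\left(j \right)} = \left(-22\right) \frac{1}{5} = - \frac{22}{5}$)
$s{\left(5 \right)} \left(-205\right) + g{\left(16,1 \right)} = \left(- \frac{22}{5}\right) \left(-205\right) + 12 = 902 + 12 = 914$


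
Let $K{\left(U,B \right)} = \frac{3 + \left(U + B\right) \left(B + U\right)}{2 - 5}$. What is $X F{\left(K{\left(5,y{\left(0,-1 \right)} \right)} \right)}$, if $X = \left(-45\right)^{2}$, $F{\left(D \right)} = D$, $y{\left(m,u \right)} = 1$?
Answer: $-26325$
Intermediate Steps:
$K{\left(U,B \right)} = -1 - \frac{\left(B + U\right)^{2}}{3}$ ($K{\left(U,B \right)} = \frac{3 + \left(B + U\right) \left(B + U\right)}{-3} = \left(3 + \left(B + U\right)^{2}\right) \left(- \frac{1}{3}\right) = -1 - \frac{\left(B + U\right)^{2}}{3}$)
$X = 2025$
$X F{\left(K{\left(5,y{\left(0,-1 \right)} \right)} \right)} = 2025 \left(-1 - \frac{\left(1 + 5\right)^{2}}{3}\right) = 2025 \left(-1 - \frac{6^{2}}{3}\right) = 2025 \left(-1 - 12\right) = 2025 \left(-13\right) = -26325$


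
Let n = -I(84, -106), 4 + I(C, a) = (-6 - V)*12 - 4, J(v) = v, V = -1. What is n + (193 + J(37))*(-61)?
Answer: -13962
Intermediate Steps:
I(C, a) = -68 (I(C, a) = -4 + ((-6 - 1*(-1))*12 - 4) = -4 + ((-6 + 1)*12 - 4) = -4 + (-5*12 - 4) = -4 + (-60 - 4) = -4 - 64 = -68)
n = 68 (n = -1*(-68) = 68)
n + (193 + J(37))*(-61) = 68 + (193 + 37)*(-61) = 68 + 230*(-61) = 68 - 14030 = -13962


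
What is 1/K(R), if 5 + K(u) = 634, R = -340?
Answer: 1/629 ≈ 0.0015898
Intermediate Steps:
K(u) = 629 (K(u) = -5 + 634 = 629)
1/K(R) = 1/629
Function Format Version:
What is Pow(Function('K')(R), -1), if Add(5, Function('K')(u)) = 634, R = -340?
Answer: Rational(1, 629) ≈ 0.0015898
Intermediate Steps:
Function('K')(u) = 629 (Function('K')(u) = Add(-5, 634) = 629)
Pow(Function('K')(R), -1) = Pow(629, -1) = Rational(1, 629)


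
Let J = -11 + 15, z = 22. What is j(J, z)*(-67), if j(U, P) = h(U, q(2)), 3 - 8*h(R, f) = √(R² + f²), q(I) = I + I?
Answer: -201/8 + 67*√2/2 ≈ 22.251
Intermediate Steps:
J = 4
q(I) = 2*I
h(R, f) = 3/8 - √(R² + f²)/8
j(U, P) = 3/8 - √(16 + U²)/8 (j(U, P) = 3/8 - √(U² + (2*2)²)/8 = 3/8 - √(U² + 4²)/8 = 3/8 - √(U² + 16)/8 = 3/8 - √(16 + U²)/8)
j(J, z)*(-67) = (3/8 - √(16 + 4²)/8)*(-67) = (3/8 - √(16 + 16)/8)*(-67) = (3/8 - √2/2)*(-67) = -201/8 + 67*√2/2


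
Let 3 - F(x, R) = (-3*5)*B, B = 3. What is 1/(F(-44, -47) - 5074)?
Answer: -1/5026 ≈ -0.00019897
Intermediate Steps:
F(x, R) = 48 (F(x, R) = 3 - (-3*5)*3 = 3 - (-15)*3 = 3 - 1*(-45) = 3 + 45 = 48)
1/(F(-44, -47) - 5074) = 1/(48 - 5074) = 1/(-5026) = -1/5026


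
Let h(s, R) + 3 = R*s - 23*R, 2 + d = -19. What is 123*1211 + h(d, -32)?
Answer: 150358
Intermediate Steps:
d = -21 (d = -2 - 19 = -21)
h(s, R) = -3 - 23*R + R*s (h(s, R) = -3 + (R*s - 23*R) = -3 + (-23*R + R*s) = -3 - 23*R + R*s)
123*1211 + h(d, -32) = 123*1211 + (-3 - 23*(-32) - 32*(-21)) = 148953 + (-3 + 736 + 672) = 148953 + 1405 = 150358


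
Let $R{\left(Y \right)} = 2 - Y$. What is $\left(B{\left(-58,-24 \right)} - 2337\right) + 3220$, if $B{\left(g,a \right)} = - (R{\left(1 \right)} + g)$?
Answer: $940$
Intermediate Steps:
$B{\left(g,a \right)} = -1 - g$ ($B{\left(g,a \right)} = - (\left(2 - 1\right) + g) = - (1 + g) = -1 - g$)
$\left(B{\left(-58,-24 \right)} - 2337\right) + 3220 = \left(\left(-1 - -58\right) - 2337\right) + 3220 = \left(\left(-1 + 58\right) - 2337\right) + 3220 = \left(57 - 2337\right) + 3220 = -2280 + 3220 = 940$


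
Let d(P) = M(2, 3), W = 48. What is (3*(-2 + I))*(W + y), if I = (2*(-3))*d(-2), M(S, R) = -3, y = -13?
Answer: 1680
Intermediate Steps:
d(P) = -3
I = 18 (I = (2*(-3))*(-3) = -6*(-3) = 18)
(3*(-2 + I))*(W + y) = (3*(-2 + 18))*(48 - 13) = (3*16)*35 = 48*35 = 1680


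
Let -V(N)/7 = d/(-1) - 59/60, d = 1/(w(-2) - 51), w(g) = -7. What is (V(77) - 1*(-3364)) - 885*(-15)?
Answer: 28963627/1740 ≈ 16646.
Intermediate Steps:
d = -1/58 (d = 1/(-7 - 51) = 1/(-58) = -1/58 ≈ -0.017241)
V(N) = 11767/1740 (V(N) = -7*(-1/58/(-1) - 59/60) = -7*(-1/58*(-1) - 59/60) = -7*(1/58 - 1*59/60) = -7*(1/58 - 59/60) = -7*(-1681/1740) = 11767/1740)
(V(77) - 1*(-3364)) - 885*(-15) = (11767/1740 - 1*(-3364)) - 885*(-15) = (11767/1740 + 3364) + 13275 = 5865127/1740 + 13275 = 28963627/1740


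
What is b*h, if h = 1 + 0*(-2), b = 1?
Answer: 1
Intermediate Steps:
h = 1 (h = 1 + 0 = 1)
b*h = 1*1 = 1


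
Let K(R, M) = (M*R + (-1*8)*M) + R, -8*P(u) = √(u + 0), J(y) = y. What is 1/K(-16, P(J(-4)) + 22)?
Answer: -136/73993 - 3*I/147986 ≈ -0.001838 - 2.0272e-5*I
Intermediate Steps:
P(u) = -√u/8 (P(u) = -√(u + 0)/8 = -√u/8)
K(R, M) = R - 8*M + M*R (K(R, M) = (M*R - 8*M) + R = (-8*M + M*R) + R = R - 8*M + M*R)
1/K(-16, P(J(-4)) + 22) = 1/(-16 - 8*(-I/4 + 22) + (-I/4 + 22)*(-16)) = 1/(-16 - 8*(22 - I/4) + (22 - I/4)*(-16)) = 1/(-16 + (-176 + 2*I) + (-352 + 4*I)) = 1/(-544 + 6*I) = (-544 - 6*I)/295972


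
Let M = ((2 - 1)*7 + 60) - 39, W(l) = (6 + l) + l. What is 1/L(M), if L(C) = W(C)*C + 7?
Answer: 1/1743 ≈ 0.00057372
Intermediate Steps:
W(l) = 6 + 2*l
M = 28 (M = (1*7 + 60) - 39 = (7 + 60) - 39 = 67 - 39 = 28)
L(C) = 7 + C*(6 + 2*C) (L(C) = (6 + 2*C)*C + 7 = C*(6 + 2*C) + 7 = 7 + C*(6 + 2*C))
1/L(M) = 1/(7 + 2*28*(3 + 28)) = 1/(7 + 2*28*31) = 1/(7 + 1736) = 1/1743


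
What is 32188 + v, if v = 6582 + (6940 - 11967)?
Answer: 33743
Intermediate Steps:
v = 1555 (v = 6582 - 5027 = 1555)
32188 + v = 32188 + 1555 = 33743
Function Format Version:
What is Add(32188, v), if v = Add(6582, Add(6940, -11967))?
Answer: 33743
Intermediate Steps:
v = 1555 (v = Add(6582, -5027) = 1555)
Add(32188, v) = Add(32188, 1555) = 33743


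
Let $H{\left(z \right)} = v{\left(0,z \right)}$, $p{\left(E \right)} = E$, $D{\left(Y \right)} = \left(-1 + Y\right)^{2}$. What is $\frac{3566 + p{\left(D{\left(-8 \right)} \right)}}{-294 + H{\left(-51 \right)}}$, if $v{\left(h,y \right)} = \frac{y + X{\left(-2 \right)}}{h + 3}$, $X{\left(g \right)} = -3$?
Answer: $- \frac{3647}{312} \approx -11.689$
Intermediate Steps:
$v{\left(h,y \right)} = \frac{-3 + y}{3 + h}$ ($v{\left(h,y \right)} = \frac{y - 3}{h + 3} = \frac{-3 + y}{3 + h}$)
$H{\left(z \right)} = -1 + \frac{z}{3}$ ($H{\left(z \right)} = \frac{-3 + z}{3 + 0} = \frac{-3 + z}{3} = -1 + \frac{z}{3}$)
$\frac{3566 + p{\left(D{\left(-8 \right)} \right)}}{-294 + H{\left(-51 \right)}} = \frac{3566 + \left(-1 - 8\right)^{2}}{-294 + \left(-1 + \frac{1}{3} \left(-51\right)\right)} = \frac{3566 + \left(-9\right)^{2}}{-294 - 18} = \frac{3566 + 81}{-294 - 18} = \frac{3647}{-312} = 3647 \left(- \frac{1}{312}\right) = - \frac{3647}{312}$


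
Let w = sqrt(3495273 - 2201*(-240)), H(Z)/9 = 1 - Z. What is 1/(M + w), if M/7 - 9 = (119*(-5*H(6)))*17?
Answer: 354032/1128047466159 - sqrt(49673)/1128047466159 ≈ 3.1365e-7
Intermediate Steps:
H(Z) = 9 - 9*Z (H(Z) = 9*(1 - Z) = 9 - 9*Z)
w = 9*sqrt(49673) (w = sqrt(3495273 + 528240) = sqrt(4023513) = 9*sqrt(49673) ≈ 2005.9)
M = 3186288 (M = 63 + 7*((119*(-5*(9 - 9*6)))*17) = 63 + 7*((119*(-5*(9 - 54)))*17) = 63 + 7*((119*(-5*(-45)))*17) = 63 + 7*((119*225)*17) = 63 + 7*(26775*17) = 63 + 7*455175 = 63 + 3186225 = 3186288)
1/(M + w) = 1/(3186288 + 9*sqrt(49673))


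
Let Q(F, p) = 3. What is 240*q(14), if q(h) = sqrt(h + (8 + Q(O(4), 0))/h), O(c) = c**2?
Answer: 360*sqrt(322)/7 ≈ 922.85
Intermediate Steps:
q(h) = sqrt(h + 11/h) (q(h) = sqrt(h + (8 + 3)/h) = sqrt(h + 11/h))
240*q(14) = 240*sqrt(14 + 11/14) = 240*sqrt(207/14) = 240*(3*sqrt(322)/14) = 360*sqrt(322)/7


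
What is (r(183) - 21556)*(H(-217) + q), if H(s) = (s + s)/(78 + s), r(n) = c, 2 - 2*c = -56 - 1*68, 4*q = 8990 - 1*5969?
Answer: -9062630915/556 ≈ -1.6300e+7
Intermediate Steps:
q = 3021/4 (q = (8990 - 1*5969)/4 = (8990 - 5969)/4 = (¼)*3021 = 3021/4 ≈ 755.25)
c = 63 (c = 1 - (-56 - 1*68)/2 = 1 - (-56 - 68)/2 = 1 - ½*(-124) = 1 + 62 = 63)
r(n) = 63
H(s) = 2*s/(78 + s) (H(s) = (2*s)/(78 + s) = 2*s/(78 + s))
(r(183) - 21556)*(H(-217) + q) = (63 - 21556)*(2*(-217)/(78 - 217) + 3021/4) = -21493*(2*(-217)/(-139) + 3021/4) = -21493*(2*(-217)*(-1/139) + 3021/4) = -21493*(434/139 + 3021/4) = -21493*421655/556 = -9062630915/556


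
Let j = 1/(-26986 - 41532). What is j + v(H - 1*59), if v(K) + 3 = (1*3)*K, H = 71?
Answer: 2261093/68518 ≈ 33.000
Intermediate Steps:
j = -1/68518 (j = 1/(-68518) = -1/68518 ≈ -1.4595e-5)
v(K) = -3 + 3*K (v(K) = -3 + (1*3)*K = -3 + 3*K)
j + v(H - 1*59) = -1/68518 + (-3 + 3*(71 - 1*59)) = -1/68518 + (-3 + 3*(71 - 59)) = -1/68518 + (-3 + 3*12) = -1/68518 + (-3 + 36) = -1/68518 + 33 = 2261093/68518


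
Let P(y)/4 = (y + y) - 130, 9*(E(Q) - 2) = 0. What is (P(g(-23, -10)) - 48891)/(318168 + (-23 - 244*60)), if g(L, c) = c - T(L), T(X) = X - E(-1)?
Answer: -49291/303505 ≈ -0.16241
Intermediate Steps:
E(Q) = 2 (E(Q) = 2 + (⅑)*0 = 2 + 0 = 2)
T(X) = -2 + X (T(X) = X - 1*2 = X - 2 = -2 + X)
g(L, c) = 2 + c - L (g(L, c) = c - (-2 + L) = c + (2 - L) = 2 + c - L)
P(y) = -520 + 8*y (P(y) = 4*((y + y) - 130) = 4*(2*y - 130) = 4*(-130 + 2*y) = -520 + 8*y)
(P(g(-23, -10)) - 48891)/(318168 + (-23 - 244*60)) = ((-520 + 8*(2 - 10 - 1*(-23))) - 48891)/(318168 + (-23 - 244*60)) = ((-520 + 8*(2 - 10 + 23)) - 48891)/(318168 + (-23 - 14640)) = ((-520 + 8*15) - 48891)/(318168 - 14663) = ((-520 + 120) - 48891)/303505 = (-400 - 48891)*(1/303505) = -49291*1/303505 = -49291/303505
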